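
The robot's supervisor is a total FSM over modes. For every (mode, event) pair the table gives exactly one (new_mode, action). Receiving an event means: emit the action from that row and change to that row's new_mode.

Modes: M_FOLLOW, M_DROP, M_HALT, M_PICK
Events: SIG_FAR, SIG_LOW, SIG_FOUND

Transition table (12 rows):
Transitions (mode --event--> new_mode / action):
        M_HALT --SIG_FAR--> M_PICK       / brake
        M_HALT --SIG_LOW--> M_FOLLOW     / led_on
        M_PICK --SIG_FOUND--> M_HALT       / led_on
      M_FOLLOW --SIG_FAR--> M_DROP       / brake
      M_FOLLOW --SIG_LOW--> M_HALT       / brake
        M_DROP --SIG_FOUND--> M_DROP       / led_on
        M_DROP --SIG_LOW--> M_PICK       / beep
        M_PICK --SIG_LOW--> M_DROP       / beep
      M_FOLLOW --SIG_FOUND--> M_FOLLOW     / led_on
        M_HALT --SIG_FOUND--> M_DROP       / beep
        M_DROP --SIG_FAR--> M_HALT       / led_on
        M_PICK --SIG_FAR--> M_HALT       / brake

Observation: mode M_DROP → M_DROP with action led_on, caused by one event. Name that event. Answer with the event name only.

SIG_FOUND

try SIG_FAR: (M_DROP, SIG_FAR) → (M_HALT, led_on)
try SIG_LOW: (M_DROP, SIG_LOW) → (M_PICK, beep)
try SIG_FOUND: (M_DROP, SIG_FOUND) → (M_DROP, led_on)  ← matches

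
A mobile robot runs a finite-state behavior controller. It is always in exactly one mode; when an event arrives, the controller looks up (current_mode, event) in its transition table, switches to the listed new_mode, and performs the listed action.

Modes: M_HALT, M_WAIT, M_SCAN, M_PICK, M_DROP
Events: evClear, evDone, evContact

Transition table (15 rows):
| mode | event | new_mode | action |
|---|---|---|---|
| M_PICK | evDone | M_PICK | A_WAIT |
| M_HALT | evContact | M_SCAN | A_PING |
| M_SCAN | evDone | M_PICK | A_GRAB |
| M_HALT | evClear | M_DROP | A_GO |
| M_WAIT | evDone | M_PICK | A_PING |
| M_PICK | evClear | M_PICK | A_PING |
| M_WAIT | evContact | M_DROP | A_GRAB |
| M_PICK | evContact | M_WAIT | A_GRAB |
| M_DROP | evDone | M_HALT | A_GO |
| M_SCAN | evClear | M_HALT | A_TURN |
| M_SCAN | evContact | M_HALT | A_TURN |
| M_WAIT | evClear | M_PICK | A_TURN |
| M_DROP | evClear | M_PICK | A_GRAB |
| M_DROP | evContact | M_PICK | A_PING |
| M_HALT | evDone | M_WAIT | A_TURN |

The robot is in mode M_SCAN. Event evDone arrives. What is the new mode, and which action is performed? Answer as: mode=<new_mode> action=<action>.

current mode = M_SCAN; filter table to that mode:
  (M_SCAN, evDone) → (M_PICK, A_GRAB)  ← event matches
  (M_SCAN, evClear) → (M_HALT, A_TURN)
  (M_SCAN, evContact) → (M_HALT, A_TURN)
event = evDone selects (M_PICK, A_GRAB)

mode=M_PICK action=A_GRAB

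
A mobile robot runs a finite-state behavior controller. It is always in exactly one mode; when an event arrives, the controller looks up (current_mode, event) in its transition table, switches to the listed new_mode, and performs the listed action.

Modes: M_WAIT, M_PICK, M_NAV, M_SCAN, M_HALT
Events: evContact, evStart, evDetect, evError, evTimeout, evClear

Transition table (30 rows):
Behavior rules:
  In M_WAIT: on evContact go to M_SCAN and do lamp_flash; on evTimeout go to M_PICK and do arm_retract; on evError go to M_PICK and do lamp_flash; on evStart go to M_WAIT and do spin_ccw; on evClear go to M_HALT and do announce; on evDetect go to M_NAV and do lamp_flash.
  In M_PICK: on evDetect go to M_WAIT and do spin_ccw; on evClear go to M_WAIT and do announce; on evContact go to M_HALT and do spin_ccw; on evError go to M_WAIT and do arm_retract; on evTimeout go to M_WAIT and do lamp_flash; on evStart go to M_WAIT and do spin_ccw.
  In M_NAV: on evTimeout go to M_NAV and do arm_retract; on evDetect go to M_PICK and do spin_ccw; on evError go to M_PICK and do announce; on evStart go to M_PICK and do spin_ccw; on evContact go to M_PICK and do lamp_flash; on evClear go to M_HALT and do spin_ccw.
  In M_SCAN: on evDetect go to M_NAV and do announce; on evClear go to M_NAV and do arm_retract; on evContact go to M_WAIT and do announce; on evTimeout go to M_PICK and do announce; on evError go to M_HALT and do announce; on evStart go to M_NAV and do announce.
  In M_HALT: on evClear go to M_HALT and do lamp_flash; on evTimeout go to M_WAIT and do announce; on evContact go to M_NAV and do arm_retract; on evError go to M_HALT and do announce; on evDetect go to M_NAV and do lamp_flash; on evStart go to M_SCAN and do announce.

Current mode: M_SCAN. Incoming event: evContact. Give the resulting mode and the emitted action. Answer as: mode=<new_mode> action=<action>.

mode=M_WAIT action=announce

current mode = M_SCAN; filter table to that mode:
  (M_SCAN, evDetect) → (M_NAV, announce)
  (M_SCAN, evClear) → (M_NAV, arm_retract)
  (M_SCAN, evContact) → (M_WAIT, announce)  ← event matches
  (M_SCAN, evTimeout) → (M_PICK, announce)
  (M_SCAN, evError) → (M_HALT, announce)
  (M_SCAN, evStart) → (M_NAV, announce)
event = evContact selects (M_WAIT, announce)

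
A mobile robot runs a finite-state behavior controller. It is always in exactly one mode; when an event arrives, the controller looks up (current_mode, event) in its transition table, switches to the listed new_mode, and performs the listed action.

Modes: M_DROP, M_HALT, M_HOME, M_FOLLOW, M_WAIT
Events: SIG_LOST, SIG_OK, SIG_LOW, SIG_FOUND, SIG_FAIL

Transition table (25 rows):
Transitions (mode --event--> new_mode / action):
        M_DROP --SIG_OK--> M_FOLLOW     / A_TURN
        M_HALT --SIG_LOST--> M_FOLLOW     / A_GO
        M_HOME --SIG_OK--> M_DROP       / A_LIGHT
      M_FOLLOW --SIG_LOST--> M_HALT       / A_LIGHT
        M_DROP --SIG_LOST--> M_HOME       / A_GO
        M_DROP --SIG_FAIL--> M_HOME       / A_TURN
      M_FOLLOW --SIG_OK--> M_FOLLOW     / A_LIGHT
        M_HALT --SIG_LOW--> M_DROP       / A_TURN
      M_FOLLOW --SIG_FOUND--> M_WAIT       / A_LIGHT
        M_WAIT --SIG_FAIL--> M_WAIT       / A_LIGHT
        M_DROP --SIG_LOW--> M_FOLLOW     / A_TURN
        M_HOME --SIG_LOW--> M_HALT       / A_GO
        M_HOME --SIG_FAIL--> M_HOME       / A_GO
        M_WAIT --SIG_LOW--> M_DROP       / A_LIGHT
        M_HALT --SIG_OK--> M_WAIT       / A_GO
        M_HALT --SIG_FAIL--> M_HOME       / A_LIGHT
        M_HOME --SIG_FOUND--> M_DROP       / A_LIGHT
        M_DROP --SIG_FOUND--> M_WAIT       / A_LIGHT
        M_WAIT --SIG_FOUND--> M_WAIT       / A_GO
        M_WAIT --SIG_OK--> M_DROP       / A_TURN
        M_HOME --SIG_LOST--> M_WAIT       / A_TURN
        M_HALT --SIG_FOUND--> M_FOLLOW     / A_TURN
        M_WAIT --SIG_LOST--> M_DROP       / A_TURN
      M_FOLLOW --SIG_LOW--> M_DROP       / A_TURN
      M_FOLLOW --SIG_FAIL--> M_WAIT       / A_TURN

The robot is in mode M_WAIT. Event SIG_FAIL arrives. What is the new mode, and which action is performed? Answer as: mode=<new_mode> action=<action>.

mode=M_WAIT action=A_LIGHT

current mode = M_WAIT; filter table to that mode:
  (M_WAIT, SIG_FAIL) → (M_WAIT, A_LIGHT)  ← event matches
  (M_WAIT, SIG_LOW) → (M_DROP, A_LIGHT)
  (M_WAIT, SIG_FOUND) → (M_WAIT, A_GO)
  (M_WAIT, SIG_OK) → (M_DROP, A_TURN)
  (M_WAIT, SIG_LOST) → (M_DROP, A_TURN)
event = SIG_FAIL selects (M_WAIT, A_LIGHT)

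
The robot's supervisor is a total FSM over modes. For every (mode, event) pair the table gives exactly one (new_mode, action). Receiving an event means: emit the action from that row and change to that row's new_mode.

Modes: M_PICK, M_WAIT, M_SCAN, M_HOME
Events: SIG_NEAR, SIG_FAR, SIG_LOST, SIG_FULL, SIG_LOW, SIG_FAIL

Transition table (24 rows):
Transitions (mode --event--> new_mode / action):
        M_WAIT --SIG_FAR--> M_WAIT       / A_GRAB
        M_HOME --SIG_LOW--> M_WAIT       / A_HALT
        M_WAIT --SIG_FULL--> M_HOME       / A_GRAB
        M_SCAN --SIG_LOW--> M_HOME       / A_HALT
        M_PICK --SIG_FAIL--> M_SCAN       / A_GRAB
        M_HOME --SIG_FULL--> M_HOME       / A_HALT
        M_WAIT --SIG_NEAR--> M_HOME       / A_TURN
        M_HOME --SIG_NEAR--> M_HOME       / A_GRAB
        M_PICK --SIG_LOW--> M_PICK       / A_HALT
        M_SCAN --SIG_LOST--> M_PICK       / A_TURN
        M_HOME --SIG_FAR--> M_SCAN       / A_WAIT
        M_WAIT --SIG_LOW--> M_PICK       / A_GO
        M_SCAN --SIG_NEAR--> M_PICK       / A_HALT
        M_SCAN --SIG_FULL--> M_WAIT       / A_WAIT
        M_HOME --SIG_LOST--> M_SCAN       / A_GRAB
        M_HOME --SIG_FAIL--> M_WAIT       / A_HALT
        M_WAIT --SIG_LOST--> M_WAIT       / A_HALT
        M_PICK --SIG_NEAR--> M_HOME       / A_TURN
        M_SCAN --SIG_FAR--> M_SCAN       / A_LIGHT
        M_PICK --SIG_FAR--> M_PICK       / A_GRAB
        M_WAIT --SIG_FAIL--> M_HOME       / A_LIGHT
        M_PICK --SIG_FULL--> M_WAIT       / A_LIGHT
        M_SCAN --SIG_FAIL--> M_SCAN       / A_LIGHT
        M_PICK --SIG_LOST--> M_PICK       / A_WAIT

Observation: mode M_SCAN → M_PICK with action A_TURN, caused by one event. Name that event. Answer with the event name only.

try SIG_NEAR: (M_SCAN, SIG_NEAR) → (M_PICK, A_HALT)
try SIG_FAR: (M_SCAN, SIG_FAR) → (M_SCAN, A_LIGHT)
try SIG_LOST: (M_SCAN, SIG_LOST) → (M_PICK, A_TURN)  ← matches
try SIG_FULL: (M_SCAN, SIG_FULL) → (M_WAIT, A_WAIT)
try SIG_LOW: (M_SCAN, SIG_LOW) → (M_HOME, A_HALT)
try SIG_FAIL: (M_SCAN, SIG_FAIL) → (M_SCAN, A_LIGHT)

SIG_LOST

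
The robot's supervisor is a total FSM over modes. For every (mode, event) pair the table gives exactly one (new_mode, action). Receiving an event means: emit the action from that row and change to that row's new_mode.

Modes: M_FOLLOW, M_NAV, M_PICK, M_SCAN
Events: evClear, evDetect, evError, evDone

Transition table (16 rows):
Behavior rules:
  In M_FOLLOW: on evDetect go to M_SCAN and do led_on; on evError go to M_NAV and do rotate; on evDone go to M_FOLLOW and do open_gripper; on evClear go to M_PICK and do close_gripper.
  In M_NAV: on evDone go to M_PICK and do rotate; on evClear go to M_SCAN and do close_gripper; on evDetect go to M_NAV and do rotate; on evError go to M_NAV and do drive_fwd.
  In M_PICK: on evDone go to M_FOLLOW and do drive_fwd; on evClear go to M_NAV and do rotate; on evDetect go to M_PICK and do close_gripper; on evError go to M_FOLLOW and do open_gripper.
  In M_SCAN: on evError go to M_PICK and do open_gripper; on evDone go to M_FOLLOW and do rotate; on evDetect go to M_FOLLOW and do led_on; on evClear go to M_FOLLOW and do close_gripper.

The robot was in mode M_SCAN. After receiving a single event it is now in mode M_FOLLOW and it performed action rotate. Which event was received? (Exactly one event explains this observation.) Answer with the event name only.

evDone

try evClear: (M_SCAN, evClear) → (M_FOLLOW, close_gripper)
try evDetect: (M_SCAN, evDetect) → (M_FOLLOW, led_on)
try evError: (M_SCAN, evError) → (M_PICK, open_gripper)
try evDone: (M_SCAN, evDone) → (M_FOLLOW, rotate)  ← matches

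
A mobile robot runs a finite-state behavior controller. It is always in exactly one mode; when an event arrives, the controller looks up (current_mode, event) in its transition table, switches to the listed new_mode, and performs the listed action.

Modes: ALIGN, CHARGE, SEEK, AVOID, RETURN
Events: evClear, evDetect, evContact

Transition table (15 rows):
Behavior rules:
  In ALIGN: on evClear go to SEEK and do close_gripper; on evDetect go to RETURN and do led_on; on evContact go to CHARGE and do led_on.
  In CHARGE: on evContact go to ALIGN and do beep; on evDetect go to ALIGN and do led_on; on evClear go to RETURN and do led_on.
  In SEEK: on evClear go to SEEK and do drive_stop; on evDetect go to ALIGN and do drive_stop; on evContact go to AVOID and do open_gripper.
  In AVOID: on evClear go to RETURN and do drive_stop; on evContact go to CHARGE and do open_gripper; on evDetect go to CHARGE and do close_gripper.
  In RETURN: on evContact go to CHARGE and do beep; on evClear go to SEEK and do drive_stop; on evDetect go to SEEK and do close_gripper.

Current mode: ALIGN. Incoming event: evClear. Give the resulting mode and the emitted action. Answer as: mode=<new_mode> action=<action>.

mode=SEEK action=close_gripper

current mode = ALIGN; filter table to that mode:
  (ALIGN, evClear) → (SEEK, close_gripper)  ← event matches
  (ALIGN, evDetect) → (RETURN, led_on)
  (ALIGN, evContact) → (CHARGE, led_on)
event = evClear selects (SEEK, close_gripper)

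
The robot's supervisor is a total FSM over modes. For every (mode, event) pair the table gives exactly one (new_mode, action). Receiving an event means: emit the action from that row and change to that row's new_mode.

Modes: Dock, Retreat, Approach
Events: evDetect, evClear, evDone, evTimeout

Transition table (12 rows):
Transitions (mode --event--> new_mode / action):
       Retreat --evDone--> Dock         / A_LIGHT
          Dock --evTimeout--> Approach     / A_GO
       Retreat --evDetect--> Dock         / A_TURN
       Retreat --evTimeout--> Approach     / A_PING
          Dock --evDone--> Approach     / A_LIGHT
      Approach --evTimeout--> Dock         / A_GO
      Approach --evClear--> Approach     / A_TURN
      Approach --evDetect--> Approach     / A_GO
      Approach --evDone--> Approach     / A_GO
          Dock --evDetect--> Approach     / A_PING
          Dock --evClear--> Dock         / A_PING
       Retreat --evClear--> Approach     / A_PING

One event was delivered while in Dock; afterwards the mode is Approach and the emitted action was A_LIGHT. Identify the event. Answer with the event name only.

evDone

try evDetect: (Dock, evDetect) → (Approach, A_PING)
try evClear: (Dock, evClear) → (Dock, A_PING)
try evDone: (Dock, evDone) → (Approach, A_LIGHT)  ← matches
try evTimeout: (Dock, evTimeout) → (Approach, A_GO)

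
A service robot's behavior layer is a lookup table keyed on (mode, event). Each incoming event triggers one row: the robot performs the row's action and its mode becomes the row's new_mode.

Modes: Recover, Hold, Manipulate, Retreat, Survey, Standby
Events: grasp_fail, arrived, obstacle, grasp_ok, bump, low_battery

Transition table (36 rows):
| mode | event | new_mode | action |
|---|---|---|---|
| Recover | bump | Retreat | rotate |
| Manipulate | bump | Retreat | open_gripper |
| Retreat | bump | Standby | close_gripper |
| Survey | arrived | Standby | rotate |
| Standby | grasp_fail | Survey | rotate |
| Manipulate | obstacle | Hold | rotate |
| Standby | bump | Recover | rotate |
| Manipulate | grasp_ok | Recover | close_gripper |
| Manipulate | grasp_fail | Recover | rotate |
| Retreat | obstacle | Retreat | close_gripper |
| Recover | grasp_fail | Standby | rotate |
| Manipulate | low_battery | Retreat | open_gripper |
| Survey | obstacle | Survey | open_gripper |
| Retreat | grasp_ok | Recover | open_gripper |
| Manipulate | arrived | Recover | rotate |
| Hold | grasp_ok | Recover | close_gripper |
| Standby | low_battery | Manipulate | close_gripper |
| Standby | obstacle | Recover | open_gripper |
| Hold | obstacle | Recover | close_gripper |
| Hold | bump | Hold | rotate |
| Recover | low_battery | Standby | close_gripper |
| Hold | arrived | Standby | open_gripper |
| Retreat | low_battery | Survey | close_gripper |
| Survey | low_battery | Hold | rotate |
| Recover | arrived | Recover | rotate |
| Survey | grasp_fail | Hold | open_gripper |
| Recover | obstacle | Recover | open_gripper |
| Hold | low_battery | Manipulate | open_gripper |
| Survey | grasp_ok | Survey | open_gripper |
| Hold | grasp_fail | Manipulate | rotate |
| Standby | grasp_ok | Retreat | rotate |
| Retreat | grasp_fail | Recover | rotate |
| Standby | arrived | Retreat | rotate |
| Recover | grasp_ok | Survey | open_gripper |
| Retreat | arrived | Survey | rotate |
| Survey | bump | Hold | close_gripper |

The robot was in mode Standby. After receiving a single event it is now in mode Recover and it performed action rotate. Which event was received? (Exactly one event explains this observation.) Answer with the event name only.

bump

try grasp_fail: (Standby, grasp_fail) → (Survey, rotate)
try arrived: (Standby, arrived) → (Retreat, rotate)
try obstacle: (Standby, obstacle) → (Recover, open_gripper)
try grasp_ok: (Standby, grasp_ok) → (Retreat, rotate)
try bump: (Standby, bump) → (Recover, rotate)  ← matches
try low_battery: (Standby, low_battery) → (Manipulate, close_gripper)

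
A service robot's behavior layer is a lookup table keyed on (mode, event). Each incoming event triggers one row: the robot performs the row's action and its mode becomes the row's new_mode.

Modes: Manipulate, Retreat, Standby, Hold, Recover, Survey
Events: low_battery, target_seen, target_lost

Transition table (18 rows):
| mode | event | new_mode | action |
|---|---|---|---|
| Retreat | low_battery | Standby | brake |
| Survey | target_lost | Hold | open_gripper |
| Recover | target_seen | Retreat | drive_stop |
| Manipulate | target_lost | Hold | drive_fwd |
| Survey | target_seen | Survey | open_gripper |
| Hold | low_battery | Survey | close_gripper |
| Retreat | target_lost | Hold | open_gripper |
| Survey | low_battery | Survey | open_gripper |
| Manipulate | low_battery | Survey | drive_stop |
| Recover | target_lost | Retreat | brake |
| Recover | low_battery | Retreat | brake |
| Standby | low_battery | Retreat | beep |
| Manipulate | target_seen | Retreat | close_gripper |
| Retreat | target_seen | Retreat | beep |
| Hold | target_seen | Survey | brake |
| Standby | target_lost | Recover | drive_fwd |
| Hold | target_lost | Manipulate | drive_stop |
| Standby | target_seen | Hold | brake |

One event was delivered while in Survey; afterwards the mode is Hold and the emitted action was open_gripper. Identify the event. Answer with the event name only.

target_lost

try low_battery: (Survey, low_battery) → (Survey, open_gripper)
try target_seen: (Survey, target_seen) → (Survey, open_gripper)
try target_lost: (Survey, target_lost) → (Hold, open_gripper)  ← matches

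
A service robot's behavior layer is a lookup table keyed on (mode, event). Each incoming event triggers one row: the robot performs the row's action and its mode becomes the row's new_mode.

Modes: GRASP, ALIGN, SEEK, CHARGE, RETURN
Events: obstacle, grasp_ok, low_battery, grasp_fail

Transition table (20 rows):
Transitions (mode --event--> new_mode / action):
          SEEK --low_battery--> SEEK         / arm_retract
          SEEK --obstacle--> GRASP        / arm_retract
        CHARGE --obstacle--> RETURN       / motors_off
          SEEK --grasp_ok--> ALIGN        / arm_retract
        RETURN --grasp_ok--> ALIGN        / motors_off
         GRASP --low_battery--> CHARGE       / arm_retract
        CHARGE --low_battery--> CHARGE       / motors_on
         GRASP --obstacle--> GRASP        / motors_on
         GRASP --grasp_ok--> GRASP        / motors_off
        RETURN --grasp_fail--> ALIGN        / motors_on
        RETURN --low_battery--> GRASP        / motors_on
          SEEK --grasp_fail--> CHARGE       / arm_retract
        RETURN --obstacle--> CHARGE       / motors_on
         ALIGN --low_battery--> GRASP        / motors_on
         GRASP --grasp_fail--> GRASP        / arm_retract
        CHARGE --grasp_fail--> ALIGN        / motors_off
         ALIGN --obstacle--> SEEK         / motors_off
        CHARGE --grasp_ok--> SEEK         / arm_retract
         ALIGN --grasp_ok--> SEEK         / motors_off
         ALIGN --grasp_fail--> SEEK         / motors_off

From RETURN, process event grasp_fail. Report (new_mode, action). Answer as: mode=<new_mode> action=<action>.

current mode = RETURN; filter table to that mode:
  (RETURN, grasp_ok) → (ALIGN, motors_off)
  (RETURN, grasp_fail) → (ALIGN, motors_on)  ← event matches
  (RETURN, low_battery) → (GRASP, motors_on)
  (RETURN, obstacle) → (CHARGE, motors_on)
event = grasp_fail selects (ALIGN, motors_on)

mode=ALIGN action=motors_on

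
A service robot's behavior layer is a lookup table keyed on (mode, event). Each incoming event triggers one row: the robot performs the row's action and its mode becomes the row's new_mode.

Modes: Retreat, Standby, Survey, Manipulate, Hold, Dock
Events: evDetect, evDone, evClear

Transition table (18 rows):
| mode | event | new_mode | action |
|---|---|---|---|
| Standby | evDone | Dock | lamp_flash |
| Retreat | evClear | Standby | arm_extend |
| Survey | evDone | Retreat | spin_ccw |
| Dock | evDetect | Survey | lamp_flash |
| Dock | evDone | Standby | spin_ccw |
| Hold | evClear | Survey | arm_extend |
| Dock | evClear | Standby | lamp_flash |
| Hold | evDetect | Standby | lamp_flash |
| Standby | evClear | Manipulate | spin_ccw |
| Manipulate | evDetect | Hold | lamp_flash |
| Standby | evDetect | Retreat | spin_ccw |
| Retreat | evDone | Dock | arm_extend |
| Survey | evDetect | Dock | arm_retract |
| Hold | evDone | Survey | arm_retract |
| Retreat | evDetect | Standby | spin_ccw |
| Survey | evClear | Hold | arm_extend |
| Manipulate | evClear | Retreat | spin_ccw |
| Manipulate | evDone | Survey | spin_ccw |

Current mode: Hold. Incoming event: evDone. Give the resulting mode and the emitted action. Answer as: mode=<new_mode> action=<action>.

mode=Survey action=arm_retract

current mode = Hold; filter table to that mode:
  (Hold, evClear) → (Survey, arm_extend)
  (Hold, evDetect) → (Standby, lamp_flash)
  (Hold, evDone) → (Survey, arm_retract)  ← event matches
event = evDone selects (Survey, arm_retract)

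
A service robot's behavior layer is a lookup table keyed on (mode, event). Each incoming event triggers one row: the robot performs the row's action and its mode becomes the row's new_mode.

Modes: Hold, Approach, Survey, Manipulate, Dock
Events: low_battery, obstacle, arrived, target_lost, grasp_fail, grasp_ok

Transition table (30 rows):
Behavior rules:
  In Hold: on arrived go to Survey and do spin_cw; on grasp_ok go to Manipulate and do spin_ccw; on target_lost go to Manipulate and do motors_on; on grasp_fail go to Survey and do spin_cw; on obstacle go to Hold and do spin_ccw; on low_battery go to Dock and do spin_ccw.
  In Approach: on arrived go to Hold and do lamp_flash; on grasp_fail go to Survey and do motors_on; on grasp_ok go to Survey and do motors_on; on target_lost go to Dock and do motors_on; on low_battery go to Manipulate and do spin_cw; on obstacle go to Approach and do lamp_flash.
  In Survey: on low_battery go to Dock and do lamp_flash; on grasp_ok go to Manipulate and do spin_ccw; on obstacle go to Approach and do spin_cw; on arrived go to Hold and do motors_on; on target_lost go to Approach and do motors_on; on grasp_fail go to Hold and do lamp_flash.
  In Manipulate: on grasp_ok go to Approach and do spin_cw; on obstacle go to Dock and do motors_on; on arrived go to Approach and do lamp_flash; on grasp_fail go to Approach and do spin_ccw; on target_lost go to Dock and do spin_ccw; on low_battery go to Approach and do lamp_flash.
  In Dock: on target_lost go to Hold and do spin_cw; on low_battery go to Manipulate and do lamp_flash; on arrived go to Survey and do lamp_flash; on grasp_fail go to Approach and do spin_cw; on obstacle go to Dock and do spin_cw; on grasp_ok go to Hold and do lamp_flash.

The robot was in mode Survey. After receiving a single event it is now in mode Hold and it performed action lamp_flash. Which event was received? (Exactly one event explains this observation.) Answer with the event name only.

grasp_fail

try low_battery: (Survey, low_battery) → (Dock, lamp_flash)
try obstacle: (Survey, obstacle) → (Approach, spin_cw)
try arrived: (Survey, arrived) → (Hold, motors_on)
try target_lost: (Survey, target_lost) → (Approach, motors_on)
try grasp_fail: (Survey, grasp_fail) → (Hold, lamp_flash)  ← matches
try grasp_ok: (Survey, grasp_ok) → (Manipulate, spin_ccw)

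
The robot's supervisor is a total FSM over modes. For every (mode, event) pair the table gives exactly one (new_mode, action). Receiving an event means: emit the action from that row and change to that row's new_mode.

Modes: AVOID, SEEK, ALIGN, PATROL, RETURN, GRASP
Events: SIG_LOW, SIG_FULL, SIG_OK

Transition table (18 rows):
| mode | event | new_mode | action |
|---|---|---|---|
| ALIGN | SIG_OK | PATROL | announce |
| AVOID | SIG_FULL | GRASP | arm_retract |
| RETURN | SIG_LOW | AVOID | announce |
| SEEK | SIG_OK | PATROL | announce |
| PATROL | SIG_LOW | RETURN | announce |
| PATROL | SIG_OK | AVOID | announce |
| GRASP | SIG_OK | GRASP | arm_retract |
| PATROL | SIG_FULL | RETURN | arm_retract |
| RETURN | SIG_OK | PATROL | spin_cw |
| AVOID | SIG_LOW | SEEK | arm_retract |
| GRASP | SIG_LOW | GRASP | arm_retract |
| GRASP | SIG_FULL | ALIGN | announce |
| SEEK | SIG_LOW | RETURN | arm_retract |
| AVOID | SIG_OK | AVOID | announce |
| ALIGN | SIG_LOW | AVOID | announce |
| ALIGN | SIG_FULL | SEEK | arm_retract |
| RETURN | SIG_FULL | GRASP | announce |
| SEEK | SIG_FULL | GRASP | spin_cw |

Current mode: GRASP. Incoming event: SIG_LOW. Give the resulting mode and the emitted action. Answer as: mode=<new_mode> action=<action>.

current mode = GRASP; filter table to that mode:
  (GRASP, SIG_OK) → (GRASP, arm_retract)
  (GRASP, SIG_LOW) → (GRASP, arm_retract)  ← event matches
  (GRASP, SIG_FULL) → (ALIGN, announce)
event = SIG_LOW selects (GRASP, arm_retract)

mode=GRASP action=arm_retract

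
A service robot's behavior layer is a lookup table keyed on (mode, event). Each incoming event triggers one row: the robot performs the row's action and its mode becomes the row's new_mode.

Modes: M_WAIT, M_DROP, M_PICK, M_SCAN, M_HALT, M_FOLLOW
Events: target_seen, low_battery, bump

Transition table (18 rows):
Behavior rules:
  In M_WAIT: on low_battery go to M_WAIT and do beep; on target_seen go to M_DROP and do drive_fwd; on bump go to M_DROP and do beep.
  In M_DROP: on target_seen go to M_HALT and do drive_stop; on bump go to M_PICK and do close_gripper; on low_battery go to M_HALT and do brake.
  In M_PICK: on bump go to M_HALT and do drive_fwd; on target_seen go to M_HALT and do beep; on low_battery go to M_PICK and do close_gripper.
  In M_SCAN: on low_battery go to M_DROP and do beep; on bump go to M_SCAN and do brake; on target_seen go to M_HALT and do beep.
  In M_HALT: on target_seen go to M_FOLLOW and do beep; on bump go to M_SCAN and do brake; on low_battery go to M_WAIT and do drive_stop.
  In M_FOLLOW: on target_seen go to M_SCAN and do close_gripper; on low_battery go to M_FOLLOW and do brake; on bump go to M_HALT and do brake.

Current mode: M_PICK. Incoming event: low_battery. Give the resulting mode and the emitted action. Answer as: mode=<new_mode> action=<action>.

mode=M_PICK action=close_gripper

current mode = M_PICK; filter table to that mode:
  (M_PICK, bump) → (M_HALT, drive_fwd)
  (M_PICK, target_seen) → (M_HALT, beep)
  (M_PICK, low_battery) → (M_PICK, close_gripper)  ← event matches
event = low_battery selects (M_PICK, close_gripper)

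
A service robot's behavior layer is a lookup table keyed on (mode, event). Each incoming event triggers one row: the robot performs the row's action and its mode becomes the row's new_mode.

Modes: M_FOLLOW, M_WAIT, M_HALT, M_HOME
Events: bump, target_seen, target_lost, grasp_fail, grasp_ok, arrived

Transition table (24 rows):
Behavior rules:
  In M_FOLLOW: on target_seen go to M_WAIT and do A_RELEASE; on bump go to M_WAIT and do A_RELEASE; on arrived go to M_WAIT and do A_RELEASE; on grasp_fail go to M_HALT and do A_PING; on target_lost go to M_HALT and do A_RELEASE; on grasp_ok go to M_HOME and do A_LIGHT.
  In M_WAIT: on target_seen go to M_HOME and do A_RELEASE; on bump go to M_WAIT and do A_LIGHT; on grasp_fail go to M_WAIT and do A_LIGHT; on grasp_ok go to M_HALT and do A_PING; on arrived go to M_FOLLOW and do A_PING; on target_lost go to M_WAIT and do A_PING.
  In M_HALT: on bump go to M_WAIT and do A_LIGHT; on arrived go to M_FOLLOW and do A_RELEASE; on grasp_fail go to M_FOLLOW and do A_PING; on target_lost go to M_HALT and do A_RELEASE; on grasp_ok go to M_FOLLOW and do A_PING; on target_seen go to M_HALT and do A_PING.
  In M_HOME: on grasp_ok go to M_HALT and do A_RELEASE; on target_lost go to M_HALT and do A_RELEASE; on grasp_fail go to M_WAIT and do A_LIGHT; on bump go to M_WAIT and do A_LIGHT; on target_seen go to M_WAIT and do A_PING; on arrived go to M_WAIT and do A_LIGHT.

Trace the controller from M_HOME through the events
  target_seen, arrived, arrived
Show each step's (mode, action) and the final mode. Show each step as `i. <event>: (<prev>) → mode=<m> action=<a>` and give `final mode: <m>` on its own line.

1. target_seen: (M_HOME) → mode=M_WAIT action=A_PING
2. arrived: (M_WAIT) → mode=M_FOLLOW action=A_PING
3. arrived: (M_FOLLOW) → mode=M_WAIT action=A_RELEASE

final mode: M_WAIT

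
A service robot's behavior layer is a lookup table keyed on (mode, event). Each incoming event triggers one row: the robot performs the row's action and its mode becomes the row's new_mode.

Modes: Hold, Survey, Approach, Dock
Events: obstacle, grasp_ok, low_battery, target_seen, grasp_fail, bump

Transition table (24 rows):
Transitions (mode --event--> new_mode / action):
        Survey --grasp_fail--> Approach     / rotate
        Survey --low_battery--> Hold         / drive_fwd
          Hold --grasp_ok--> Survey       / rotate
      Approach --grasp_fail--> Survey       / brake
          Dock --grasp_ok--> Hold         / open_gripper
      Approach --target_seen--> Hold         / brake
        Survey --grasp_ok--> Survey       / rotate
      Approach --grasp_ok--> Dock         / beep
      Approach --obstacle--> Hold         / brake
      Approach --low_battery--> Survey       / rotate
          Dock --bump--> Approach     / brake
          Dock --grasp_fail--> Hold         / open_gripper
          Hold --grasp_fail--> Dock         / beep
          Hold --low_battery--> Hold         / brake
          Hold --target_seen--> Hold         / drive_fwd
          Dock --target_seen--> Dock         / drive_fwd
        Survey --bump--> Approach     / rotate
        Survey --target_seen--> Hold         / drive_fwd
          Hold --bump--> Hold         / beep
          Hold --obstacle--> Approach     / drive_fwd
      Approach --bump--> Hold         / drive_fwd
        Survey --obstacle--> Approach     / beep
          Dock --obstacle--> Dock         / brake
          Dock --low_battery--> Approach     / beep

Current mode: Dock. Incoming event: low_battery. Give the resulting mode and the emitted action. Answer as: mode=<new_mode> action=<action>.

current mode = Dock; filter table to that mode:
  (Dock, grasp_ok) → (Hold, open_gripper)
  (Dock, bump) → (Approach, brake)
  (Dock, grasp_fail) → (Hold, open_gripper)
  (Dock, target_seen) → (Dock, drive_fwd)
  (Dock, obstacle) → (Dock, brake)
  (Dock, low_battery) → (Approach, beep)  ← event matches
event = low_battery selects (Approach, beep)

mode=Approach action=beep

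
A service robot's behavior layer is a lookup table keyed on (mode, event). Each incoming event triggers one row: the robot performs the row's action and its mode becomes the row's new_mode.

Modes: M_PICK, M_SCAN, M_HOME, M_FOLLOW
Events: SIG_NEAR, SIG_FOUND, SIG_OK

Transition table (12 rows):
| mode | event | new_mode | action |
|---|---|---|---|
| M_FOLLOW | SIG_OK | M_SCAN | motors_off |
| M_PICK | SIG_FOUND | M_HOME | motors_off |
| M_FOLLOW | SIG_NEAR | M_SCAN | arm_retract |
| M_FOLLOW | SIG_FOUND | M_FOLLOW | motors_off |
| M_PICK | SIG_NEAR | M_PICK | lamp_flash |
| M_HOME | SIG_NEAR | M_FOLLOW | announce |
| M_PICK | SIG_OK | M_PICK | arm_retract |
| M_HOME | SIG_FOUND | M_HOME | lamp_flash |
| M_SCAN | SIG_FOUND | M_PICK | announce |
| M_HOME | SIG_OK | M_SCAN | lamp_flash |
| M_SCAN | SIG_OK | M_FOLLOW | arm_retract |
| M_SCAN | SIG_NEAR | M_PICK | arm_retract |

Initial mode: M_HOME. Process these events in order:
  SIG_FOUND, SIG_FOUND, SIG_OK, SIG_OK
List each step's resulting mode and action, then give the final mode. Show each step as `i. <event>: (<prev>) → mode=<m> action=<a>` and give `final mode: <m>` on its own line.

1. SIG_FOUND: (M_HOME) → mode=M_HOME action=lamp_flash
2. SIG_FOUND: (M_HOME) → mode=M_HOME action=lamp_flash
3. SIG_OK: (M_HOME) → mode=M_SCAN action=lamp_flash
4. SIG_OK: (M_SCAN) → mode=M_FOLLOW action=arm_retract

final mode: M_FOLLOW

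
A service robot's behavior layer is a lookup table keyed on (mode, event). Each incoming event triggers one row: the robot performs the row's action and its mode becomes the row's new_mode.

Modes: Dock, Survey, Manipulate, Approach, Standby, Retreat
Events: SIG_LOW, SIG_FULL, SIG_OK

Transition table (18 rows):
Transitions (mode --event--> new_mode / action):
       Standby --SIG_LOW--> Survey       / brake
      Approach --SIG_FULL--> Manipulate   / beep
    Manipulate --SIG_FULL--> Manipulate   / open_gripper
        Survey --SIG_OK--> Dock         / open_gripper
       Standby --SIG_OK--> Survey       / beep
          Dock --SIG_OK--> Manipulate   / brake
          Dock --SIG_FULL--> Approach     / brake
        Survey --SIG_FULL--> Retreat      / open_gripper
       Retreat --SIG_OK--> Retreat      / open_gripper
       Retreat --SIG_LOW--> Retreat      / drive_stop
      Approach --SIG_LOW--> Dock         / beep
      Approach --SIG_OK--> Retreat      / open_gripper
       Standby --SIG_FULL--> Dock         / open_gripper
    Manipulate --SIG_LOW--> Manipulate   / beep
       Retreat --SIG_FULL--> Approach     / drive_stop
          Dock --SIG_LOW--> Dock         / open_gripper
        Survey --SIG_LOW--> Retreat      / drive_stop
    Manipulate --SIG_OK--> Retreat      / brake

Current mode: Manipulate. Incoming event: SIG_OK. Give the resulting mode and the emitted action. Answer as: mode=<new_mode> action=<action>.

current mode = Manipulate; filter table to that mode:
  (Manipulate, SIG_FULL) → (Manipulate, open_gripper)
  (Manipulate, SIG_LOW) → (Manipulate, beep)
  (Manipulate, SIG_OK) → (Retreat, brake)  ← event matches
event = SIG_OK selects (Retreat, brake)

mode=Retreat action=brake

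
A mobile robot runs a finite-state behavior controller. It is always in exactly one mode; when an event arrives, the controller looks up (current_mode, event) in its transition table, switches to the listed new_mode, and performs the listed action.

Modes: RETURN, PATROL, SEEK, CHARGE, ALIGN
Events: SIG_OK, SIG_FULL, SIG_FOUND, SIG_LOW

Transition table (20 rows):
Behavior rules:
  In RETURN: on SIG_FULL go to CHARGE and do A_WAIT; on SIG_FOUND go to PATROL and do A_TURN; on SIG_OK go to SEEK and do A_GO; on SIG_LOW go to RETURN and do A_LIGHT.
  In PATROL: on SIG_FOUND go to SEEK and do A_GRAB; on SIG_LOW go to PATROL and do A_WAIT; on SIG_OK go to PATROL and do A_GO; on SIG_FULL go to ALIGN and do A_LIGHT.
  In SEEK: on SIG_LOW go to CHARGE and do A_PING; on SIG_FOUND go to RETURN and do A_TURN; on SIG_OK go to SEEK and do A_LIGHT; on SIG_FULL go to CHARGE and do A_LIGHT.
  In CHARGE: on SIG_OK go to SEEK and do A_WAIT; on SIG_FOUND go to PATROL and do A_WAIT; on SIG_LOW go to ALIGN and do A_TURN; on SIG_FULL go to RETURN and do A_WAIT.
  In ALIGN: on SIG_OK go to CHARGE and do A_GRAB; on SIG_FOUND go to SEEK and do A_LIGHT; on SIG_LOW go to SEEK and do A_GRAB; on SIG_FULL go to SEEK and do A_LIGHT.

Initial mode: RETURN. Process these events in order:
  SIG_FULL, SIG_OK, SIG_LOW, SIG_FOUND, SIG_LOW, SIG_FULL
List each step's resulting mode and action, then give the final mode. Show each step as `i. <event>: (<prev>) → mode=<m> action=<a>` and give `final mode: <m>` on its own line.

1. SIG_FULL: (RETURN) → mode=CHARGE action=A_WAIT
2. SIG_OK: (CHARGE) → mode=SEEK action=A_WAIT
3. SIG_LOW: (SEEK) → mode=CHARGE action=A_PING
4. SIG_FOUND: (CHARGE) → mode=PATROL action=A_WAIT
5. SIG_LOW: (PATROL) → mode=PATROL action=A_WAIT
6. SIG_FULL: (PATROL) → mode=ALIGN action=A_LIGHT

final mode: ALIGN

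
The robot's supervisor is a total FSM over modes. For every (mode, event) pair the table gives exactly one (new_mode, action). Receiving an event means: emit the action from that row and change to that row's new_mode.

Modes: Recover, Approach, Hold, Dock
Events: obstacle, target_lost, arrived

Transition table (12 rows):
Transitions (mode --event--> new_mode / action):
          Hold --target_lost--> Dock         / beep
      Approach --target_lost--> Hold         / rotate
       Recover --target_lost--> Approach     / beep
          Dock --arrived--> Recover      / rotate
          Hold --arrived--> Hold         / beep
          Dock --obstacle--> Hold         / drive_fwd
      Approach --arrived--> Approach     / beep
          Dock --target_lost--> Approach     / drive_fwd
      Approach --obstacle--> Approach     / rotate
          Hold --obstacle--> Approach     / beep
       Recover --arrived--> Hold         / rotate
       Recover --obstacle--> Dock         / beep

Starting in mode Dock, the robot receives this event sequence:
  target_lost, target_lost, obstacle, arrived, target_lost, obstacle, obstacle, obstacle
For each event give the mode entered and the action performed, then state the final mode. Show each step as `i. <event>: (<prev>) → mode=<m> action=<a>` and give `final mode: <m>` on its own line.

final mode: Approach

1. target_lost: (Dock) → mode=Approach action=drive_fwd
2. target_lost: (Approach) → mode=Hold action=rotate
3. obstacle: (Hold) → mode=Approach action=beep
4. arrived: (Approach) → mode=Approach action=beep
5. target_lost: (Approach) → mode=Hold action=rotate
6. obstacle: (Hold) → mode=Approach action=beep
7. obstacle: (Approach) → mode=Approach action=rotate
8. obstacle: (Approach) → mode=Approach action=rotate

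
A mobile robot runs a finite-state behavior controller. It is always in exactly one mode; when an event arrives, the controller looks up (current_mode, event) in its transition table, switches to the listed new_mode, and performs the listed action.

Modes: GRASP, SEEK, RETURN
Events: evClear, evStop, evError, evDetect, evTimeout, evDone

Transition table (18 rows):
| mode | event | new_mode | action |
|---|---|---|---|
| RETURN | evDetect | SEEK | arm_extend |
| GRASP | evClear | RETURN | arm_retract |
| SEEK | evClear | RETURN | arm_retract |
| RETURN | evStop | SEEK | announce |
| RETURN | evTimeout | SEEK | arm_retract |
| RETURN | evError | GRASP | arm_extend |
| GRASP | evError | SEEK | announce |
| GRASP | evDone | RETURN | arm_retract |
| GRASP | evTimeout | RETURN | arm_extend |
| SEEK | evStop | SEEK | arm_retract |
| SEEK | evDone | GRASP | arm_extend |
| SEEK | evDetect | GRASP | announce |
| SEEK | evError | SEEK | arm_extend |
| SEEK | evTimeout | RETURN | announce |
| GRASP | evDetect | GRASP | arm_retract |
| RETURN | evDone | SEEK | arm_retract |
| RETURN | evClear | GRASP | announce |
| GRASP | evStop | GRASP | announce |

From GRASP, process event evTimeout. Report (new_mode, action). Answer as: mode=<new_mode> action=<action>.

current mode = GRASP; filter table to that mode:
  (GRASP, evClear) → (RETURN, arm_retract)
  (GRASP, evError) → (SEEK, announce)
  (GRASP, evDone) → (RETURN, arm_retract)
  (GRASP, evTimeout) → (RETURN, arm_extend)  ← event matches
  (GRASP, evDetect) → (GRASP, arm_retract)
  (GRASP, evStop) → (GRASP, announce)
event = evTimeout selects (RETURN, arm_extend)

mode=RETURN action=arm_extend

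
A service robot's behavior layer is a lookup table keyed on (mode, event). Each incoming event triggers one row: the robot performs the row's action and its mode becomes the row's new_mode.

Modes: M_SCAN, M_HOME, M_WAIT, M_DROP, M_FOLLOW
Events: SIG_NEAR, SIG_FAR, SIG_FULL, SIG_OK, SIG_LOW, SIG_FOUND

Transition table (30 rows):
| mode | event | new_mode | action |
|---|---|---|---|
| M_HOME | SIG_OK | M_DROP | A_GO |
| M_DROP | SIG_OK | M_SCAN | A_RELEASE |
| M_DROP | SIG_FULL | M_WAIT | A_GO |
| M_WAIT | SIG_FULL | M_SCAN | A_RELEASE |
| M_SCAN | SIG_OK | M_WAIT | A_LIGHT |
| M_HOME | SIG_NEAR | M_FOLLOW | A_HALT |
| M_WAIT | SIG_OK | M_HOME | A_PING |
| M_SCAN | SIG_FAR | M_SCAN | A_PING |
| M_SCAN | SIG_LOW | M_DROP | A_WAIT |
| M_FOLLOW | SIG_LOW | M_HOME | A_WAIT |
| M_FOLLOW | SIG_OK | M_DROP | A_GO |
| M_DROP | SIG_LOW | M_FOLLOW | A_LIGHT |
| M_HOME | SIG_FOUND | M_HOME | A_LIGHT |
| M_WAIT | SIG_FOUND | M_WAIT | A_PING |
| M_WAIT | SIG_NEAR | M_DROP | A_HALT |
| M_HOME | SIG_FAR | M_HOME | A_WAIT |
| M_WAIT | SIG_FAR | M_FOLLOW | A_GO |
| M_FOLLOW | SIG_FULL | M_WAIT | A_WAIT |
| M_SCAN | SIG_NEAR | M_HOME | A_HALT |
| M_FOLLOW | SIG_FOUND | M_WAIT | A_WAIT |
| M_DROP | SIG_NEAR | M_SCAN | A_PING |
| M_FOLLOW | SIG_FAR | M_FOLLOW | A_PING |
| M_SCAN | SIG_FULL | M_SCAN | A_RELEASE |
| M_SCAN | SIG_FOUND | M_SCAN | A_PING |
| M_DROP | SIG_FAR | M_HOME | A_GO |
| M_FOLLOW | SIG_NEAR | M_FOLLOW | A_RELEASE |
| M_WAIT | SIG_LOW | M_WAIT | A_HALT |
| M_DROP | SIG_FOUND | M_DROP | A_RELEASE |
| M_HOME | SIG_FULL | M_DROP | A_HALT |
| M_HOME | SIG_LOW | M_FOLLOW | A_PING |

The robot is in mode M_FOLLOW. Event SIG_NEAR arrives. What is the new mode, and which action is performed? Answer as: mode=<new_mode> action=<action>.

current mode = M_FOLLOW; filter table to that mode:
  (M_FOLLOW, SIG_LOW) → (M_HOME, A_WAIT)
  (M_FOLLOW, SIG_OK) → (M_DROP, A_GO)
  (M_FOLLOW, SIG_FULL) → (M_WAIT, A_WAIT)
  (M_FOLLOW, SIG_FOUND) → (M_WAIT, A_WAIT)
  (M_FOLLOW, SIG_FAR) → (M_FOLLOW, A_PING)
  (M_FOLLOW, SIG_NEAR) → (M_FOLLOW, A_RELEASE)  ← event matches
event = SIG_NEAR selects (M_FOLLOW, A_RELEASE)

mode=M_FOLLOW action=A_RELEASE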